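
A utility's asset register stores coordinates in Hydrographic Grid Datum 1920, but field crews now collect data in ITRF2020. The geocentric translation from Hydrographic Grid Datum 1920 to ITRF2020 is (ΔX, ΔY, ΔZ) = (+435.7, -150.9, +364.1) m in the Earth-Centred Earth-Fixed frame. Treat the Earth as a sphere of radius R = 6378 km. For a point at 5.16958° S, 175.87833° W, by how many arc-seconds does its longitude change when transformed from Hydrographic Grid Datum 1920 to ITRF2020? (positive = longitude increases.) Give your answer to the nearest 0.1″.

Δλ = 5.9″

sin φ = -0.090104, cos φ = 0.995932, sin λ = -0.071875, cos λ = -0.997414.
East component: ΔE = −sin λ·ΔX + cos λ·ΔY = −(-0.071875)(435.7) + (-0.997414)(-150.9) = 181.83 m.
1° of latitude spans πR/180 = 111317 m; at latitude φ, 1° of longitude spans that × cos φ = 110864.3 m, so Δλ = 181.83 / 110864.3 × 3600 = 5.904″.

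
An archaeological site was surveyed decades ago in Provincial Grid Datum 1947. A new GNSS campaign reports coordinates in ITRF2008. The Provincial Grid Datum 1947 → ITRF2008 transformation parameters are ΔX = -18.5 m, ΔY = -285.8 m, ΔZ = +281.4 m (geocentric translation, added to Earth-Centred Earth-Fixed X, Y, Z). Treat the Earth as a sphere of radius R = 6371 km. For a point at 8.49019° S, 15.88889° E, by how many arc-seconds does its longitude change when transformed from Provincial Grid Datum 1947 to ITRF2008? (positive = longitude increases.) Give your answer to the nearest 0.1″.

sin φ = -0.147640, cos φ = 0.989041, sin λ = 0.273773, cos λ = 0.961794.
East component: ΔE = −sin λ·ΔX + cos λ·ΔY = −(0.273773)(-18.5) + (0.961794)(-285.8) = -269.82 m.
1° of latitude spans πR/180 = 111195 m; at latitude φ, 1° of longitude spans that × cos φ = 109976.4 m, so Δλ = -269.82 / 109976.4 × 3600 = -8.832″.

Δλ = -8.8″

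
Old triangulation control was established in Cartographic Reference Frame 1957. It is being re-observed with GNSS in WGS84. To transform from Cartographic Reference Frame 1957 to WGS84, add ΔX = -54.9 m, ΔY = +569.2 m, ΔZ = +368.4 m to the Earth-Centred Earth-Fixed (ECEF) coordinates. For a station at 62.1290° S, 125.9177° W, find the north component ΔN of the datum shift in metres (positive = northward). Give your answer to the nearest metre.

ΔN = -207 m

The local north axis is (−sin φ cos λ, −sin φ sin λ, cos φ), giving ΔN = 28.470 − 407.501 + 172.221 = -206.81 m.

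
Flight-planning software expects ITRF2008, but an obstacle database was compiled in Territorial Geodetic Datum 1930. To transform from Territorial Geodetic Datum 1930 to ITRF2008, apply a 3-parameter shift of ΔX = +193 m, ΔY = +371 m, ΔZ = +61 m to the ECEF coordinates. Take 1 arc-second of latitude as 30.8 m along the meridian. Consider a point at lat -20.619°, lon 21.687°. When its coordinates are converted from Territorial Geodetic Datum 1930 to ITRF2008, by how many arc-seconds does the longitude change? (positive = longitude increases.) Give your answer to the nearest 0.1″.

sin φ = -0.352152, cos φ = 0.935943, sin λ = 0.369536, cos λ = 0.929216.
East component: ΔE = −sin λ·ΔX + cos λ·ΔY = −(0.369536)(193) + (0.929216)(371) = 273.42 m.
1° of latitude spans 3600 × 30.80 = 110880 m; at latitude φ, 1° of longitude spans that × cos φ = 103777.3 m, so Δλ = 273.42 / 103777.3 × 3600 = 9.485″.

Δλ = 9.5″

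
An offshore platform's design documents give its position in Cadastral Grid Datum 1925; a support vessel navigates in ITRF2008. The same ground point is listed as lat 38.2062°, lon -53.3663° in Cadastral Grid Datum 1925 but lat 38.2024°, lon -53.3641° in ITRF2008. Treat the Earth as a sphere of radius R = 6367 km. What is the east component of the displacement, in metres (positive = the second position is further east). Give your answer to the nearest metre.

Δφ = 38.2024° − 38.2062° = -0.0038°; Δλ = -53.3641° − -53.3663° = +0.0022°.
1° along a meridian = πR/180 = 111125 m.
ΔN = Δφ × 111125 = -422.3 m; ΔE = Δλ × 111125 × cos(38.2062°) = +0.0022 × 111125 × 0.785790 = 192.1 m.

ΔE = 192 m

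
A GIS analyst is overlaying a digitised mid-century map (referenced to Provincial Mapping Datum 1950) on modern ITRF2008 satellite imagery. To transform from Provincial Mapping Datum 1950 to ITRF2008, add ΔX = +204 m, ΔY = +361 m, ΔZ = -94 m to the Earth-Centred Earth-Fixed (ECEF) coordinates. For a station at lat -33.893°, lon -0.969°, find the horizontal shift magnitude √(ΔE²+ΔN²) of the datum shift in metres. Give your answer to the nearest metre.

The local east axis at (φ, λ) is (−sin λ, cos λ, 0), so ΔE = −sin(-0.969°)·204 + cos(-0.969°)·361 = 364.40 m.
The local north axis is (−sin φ cos λ, −sin φ sin λ, cos φ), giving ΔN = 113.743 − 3.404 − 78.028 = 32.31 m.
Horizontal magnitude = √(ΔE² + ΔN²) = √(364.40² + 32.31²) = 365.83 m.

366 m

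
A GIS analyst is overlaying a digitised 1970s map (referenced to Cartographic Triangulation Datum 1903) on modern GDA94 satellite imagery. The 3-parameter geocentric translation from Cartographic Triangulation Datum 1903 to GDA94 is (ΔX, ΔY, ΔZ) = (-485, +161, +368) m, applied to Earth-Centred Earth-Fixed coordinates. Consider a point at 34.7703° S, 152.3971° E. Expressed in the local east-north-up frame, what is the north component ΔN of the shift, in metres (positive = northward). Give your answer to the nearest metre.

At φ = -34.7703°, λ = 152.3971°: sin φ = -0.570288, cos φ = 0.821445, sin λ = 0.463341, cos λ = -0.886180.
ΔN = −sin φ cos λ·ΔX − sin φ sin λ·ΔY + cos φ·ΔZ = −(-0.570288)(-0.886180)(-485) − (-0.570288)(0.463341)(161) + (0.821445)(368) = 589.94 m.

ΔN = 590 m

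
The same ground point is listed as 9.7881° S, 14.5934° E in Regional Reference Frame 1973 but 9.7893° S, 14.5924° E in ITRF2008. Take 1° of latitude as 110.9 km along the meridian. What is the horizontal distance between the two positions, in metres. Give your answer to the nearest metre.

172 m

Δφ = -9.7893° − -9.7881° = -0.0012°; Δλ = 14.5924° − 14.5934° = -0.0010°.
ΔN = Δφ × 110900 = -133.1 m; ΔE = Δλ × 110900 × cos(-9.7881°) = -0.0010 × 110900 × 0.985443 = -109.3 m.
Distance = √(ΔE² + ΔN²) = √((-109.3)² + (-133.1)²) = 172.2 m.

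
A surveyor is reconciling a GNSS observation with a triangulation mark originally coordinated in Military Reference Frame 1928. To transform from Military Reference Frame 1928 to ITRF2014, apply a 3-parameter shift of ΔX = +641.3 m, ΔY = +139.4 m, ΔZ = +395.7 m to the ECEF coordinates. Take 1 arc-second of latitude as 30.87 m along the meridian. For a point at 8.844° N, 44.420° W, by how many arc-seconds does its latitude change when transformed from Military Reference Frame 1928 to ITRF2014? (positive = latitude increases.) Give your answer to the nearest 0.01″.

sin φ = 0.153745, cos φ = 0.988111, sin λ = -0.699913, cos λ = 0.714228.
North component: ΔN = −sin φ cos λ·ΔX − sin φ sin λ·ΔY + cos φ·ΔZ = −(0.153745)(0.714228)(641.3) − (0.153745)(-0.699913)(139.4) + (0.988111)(395.7) = 335.58 m.
1° of latitude spans 3600 × 30.87 = 111132 m, so Δφ = 335.58 / 111132 × 3600 = 10.871″.

Δφ = 10.87″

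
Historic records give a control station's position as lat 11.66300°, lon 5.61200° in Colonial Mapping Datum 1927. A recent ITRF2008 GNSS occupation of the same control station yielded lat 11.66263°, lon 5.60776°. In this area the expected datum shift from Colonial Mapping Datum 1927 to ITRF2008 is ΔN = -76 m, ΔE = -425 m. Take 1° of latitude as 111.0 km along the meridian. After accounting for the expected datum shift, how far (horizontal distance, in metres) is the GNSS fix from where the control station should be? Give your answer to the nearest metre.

50 m

Observed coordinate differences: Δφ = -0.00037°, Δλ = -0.00424°.
Converting to metres (1° lat = 111000 m, cos φ = 0.979354): observed ΔN = -41.1 m, observed ΔE = -460.9 m.
Subtracting the expected shift leaves a residual of -41.1 − (-76) = 34.9 m north and -460.9 − (-425) = -35.9 m east.
Residual distance = √(34.9² + (-35.9)²) = 50.1 m.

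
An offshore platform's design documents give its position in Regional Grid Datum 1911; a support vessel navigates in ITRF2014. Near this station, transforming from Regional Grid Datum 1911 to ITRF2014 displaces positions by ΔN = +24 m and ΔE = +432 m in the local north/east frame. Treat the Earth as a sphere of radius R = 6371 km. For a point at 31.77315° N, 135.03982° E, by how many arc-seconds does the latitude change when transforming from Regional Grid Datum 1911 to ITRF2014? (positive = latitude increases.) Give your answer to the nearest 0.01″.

Δφ = 0.78″

On a sphere of radius R, 1 rad of latitude = R, so Δφ = ΔN / R = 24.0 / 6371000 = 3.7671e-06 rad = 0.777″.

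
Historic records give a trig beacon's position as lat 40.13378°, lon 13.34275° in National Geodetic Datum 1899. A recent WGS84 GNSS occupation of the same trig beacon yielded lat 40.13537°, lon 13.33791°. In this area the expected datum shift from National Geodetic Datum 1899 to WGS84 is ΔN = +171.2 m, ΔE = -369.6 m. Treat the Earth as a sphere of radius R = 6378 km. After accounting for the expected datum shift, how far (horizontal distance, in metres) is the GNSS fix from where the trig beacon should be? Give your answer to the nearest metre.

Observed coordinate differences: Δφ = +0.00159°, Δλ = -0.00484°.
Converting to metres (1° lat = 111317 m, cos φ = 0.764542): observed ΔN = 177.0 m, observed ΔE = -411.9 m.
Subtracting the expected shift leaves a residual of 177.0 − (171.2) = 5.8 m north and -411.9 − (-369.6) = -42.3 m east.
Residual distance = √(5.8² + (-42.3)²) = 42.7 m.

43 m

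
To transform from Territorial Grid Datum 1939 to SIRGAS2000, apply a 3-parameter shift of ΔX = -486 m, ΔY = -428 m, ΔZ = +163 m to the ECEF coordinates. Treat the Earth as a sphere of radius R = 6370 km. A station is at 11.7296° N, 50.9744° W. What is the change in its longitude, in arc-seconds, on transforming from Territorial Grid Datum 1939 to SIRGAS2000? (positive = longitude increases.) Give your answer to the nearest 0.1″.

sin φ = 0.203293, cos φ = 0.979118, sin λ = -0.776865, cos λ = 0.629668.
East component: ΔE = −sin λ·ΔX + cos λ·ΔY = −(-0.776865)(-486) + (0.629668)(-428) = -647.05 m.
1° of latitude spans πR/180 = 111177 m; at latitude φ, 1° of longitude spans that × cos φ = 108855.9 m, so Δλ = -647.05 / 108855.9 × 3600 = -21.399″.

Δλ = -21.4″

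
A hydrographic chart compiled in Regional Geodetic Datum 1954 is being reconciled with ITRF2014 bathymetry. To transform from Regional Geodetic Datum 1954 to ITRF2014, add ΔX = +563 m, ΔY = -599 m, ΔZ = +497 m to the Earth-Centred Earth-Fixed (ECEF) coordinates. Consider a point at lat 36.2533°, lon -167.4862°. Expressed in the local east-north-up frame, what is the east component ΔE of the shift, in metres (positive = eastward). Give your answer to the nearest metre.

At φ = 36.2533°, λ = -167.4862°: sin φ = 0.591356, cos φ = 0.806411, sin λ = -0.216675, cos λ = -0.976244.
ΔE = −sin λ·ΔX + cos λ·ΔY = −(-0.216675)·(563) + (-0.976244)·(-599) = 706.76 m.

ΔE = 707 m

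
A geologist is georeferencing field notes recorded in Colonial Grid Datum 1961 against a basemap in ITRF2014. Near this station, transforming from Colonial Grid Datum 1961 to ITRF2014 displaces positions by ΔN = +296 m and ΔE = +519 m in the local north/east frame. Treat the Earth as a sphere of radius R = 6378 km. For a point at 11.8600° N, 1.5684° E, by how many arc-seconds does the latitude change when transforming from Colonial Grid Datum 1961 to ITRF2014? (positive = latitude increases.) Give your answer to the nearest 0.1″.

Δφ = 9.6″

On a sphere of radius R, 1 rad of latitude = R, so Δφ = ΔN / R = 296.0 / 6378000 = 4.6410e-05 rad = 9.573″.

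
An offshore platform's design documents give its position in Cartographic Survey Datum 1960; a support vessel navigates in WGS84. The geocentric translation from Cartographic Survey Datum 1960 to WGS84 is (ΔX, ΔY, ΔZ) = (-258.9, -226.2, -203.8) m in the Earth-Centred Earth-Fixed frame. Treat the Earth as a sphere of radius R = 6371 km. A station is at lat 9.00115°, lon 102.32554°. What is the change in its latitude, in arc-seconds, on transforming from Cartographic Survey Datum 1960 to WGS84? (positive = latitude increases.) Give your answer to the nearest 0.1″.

sin φ = 0.156454, cos φ = 0.987685, sin λ = 0.976951, cos λ = -0.213466.
North component: ΔN = −sin φ cos λ·ΔX − sin φ sin λ·ΔY + cos φ·ΔZ = −(0.156454)(-0.213466)(-258.9) − (0.156454)(0.976951)(-226.2) + (0.987685)(-203.8) = -175.36 m.
1° of latitude spans πR/180 = 111195 m, so Δφ = -175.36 / 111195 × 3600 = -5.677″.

Δφ = -5.7″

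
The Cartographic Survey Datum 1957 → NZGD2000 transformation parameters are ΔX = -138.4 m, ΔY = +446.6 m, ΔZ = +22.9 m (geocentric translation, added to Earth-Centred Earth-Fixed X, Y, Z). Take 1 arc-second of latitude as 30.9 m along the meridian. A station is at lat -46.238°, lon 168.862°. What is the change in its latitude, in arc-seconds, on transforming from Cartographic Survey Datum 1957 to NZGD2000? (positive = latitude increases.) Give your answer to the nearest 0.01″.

Δφ = 5.70″

sin φ = -0.722219, cos φ = 0.691664, sin λ = 0.193173, cos λ = -0.981165.
North component: ΔN = −sin φ cos λ·ΔX − sin φ sin λ·ΔY + cos φ·ΔZ = −(-0.722219)(-0.981165)(-138.4) − (-0.722219)(0.193173)(446.6) + (0.691664)(22.9) = 176.22 m.
1° of latitude spans 3600 × 30.90 = 111240 m, so Δφ = 176.22 / 111240 × 3600 = 5.703″.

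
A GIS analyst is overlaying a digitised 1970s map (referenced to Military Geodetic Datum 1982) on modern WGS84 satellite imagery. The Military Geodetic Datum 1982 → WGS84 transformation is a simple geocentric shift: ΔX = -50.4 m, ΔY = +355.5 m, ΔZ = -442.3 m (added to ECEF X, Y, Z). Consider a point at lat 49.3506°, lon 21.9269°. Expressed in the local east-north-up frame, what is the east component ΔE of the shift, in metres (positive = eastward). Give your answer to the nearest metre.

The local east axis at (φ, λ) is (−sin λ, cos λ, 0), so ΔE = −sin(21.9269°)·(-50.4) + cos(21.9269°)·355.5 = 348.60 m.

ΔE = 349 m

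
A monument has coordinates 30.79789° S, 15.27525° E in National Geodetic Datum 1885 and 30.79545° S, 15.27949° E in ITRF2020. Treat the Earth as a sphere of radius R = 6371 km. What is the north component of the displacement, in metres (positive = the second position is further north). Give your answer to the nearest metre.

Δφ = -30.79545° − -30.79789° = +0.00244°; Δλ = 15.27949° − 15.27525° = +0.00424°.
1° along a meridian = πR/180 = 111195 m.
ΔN = Δφ × 111195 = 271.3 m; ΔE = Δλ × 111195 × cos(-30.79789°) = +0.00424 × 111195 × 0.858979 = 405.0 m.

ΔN = 271 m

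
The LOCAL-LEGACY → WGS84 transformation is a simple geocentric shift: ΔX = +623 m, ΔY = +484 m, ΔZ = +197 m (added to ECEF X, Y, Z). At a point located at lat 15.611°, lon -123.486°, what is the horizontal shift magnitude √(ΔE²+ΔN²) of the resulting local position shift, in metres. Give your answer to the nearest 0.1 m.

At φ = 15.611°, λ = -123.486°: sin φ = 0.269105, cos φ = 0.963111, sin λ = -0.834021, cos λ = -0.551733.
ΔE = −sin λ·ΔX + cos λ·ΔY = −(-0.834021)·(623) + (-0.551733)·(484) = 252.56 m.
ΔN = −sin φ cos λ·ΔX − sin φ sin λ·ΔY + cos φ·ΔZ = −(0.269105)(-0.551733)(623) − (0.269105)(-0.834021)(484) + (0.963111)(197) = 390.86 m.
Horizontal magnitude = √(ΔE² + ΔN²) = √(252.56² + 390.86²) = 465.36 m.

465.4 m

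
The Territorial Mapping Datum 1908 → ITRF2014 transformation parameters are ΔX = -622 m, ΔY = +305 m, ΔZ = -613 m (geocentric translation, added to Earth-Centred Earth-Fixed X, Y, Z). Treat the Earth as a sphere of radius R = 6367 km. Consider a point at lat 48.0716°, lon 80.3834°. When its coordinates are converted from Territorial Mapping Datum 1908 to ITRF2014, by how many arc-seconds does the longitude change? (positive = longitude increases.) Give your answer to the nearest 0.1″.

sin φ = 0.743980, cos φ = 0.668201, sin λ = 0.985948, cos λ = 0.167054.
East component: ΔE = −sin λ·ΔX + cos λ·ΔY = −(0.985948)(-622) + (0.167054)(305) = 664.21 m.
1° of latitude spans πR/180 = 111125 m; at latitude φ, 1° of longitude spans that × cos φ = 74254.0 m, so Δλ = 664.21 / 74254.0 × 3600 = 32.202″.

Δλ = 32.2″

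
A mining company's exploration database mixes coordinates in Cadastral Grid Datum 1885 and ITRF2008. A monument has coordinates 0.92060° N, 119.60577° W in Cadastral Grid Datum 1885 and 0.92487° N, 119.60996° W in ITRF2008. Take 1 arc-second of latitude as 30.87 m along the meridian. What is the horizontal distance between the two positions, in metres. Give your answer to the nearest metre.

Δφ = 0.92487° − 0.92060° = +0.00427°; Δλ = -119.60996° − -119.60577° = -0.00419°.
1° of latitude = 3600 × 30.87 = 111132 m.
ΔN = Δφ × 111132 = 474.5 m; ΔE = Δλ × 111132 × cos(0.92060°) = -0.00419 × 111132 × 0.999871 = -465.6 m.
Distance = √(ΔE² + ΔN²) = √((-465.6)² + 474.5²) = 664.8 m.

665 m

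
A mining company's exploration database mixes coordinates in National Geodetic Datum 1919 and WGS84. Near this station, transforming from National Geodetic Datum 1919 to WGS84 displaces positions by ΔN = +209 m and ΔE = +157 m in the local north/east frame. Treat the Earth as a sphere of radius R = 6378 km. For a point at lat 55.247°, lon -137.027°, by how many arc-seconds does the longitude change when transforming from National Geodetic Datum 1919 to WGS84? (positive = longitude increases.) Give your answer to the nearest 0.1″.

At latitude 55.247°, cos φ = 0.570040.
One radian of longitude at latitude φ spans R cos φ, so Δλ = ΔE / (R cos φ) = 157.0 / (6378000 × 0.570040) = 4.3183e-05 rad = 8.907″.

Δλ = 8.9″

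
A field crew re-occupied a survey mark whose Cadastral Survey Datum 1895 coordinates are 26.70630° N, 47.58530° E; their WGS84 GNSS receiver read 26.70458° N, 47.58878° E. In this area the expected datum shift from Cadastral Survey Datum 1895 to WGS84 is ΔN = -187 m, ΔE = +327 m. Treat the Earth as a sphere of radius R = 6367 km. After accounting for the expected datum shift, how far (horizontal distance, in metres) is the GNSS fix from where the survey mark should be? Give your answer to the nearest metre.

Observed coordinate differences: Δφ = -0.00172°, Δλ = +0.00348°.
Converting to metres (1° lat = 111125 m, cos φ = 0.893322): observed ΔN = -191.1 m, observed ΔE = 345.5 m.
Subtracting the expected shift leaves a residual of -191.1 − (-187) = -4.1 m north and 345.5 − (327) = 18.5 m east.
Residual distance = √((-4.1)² + 18.5²) = 18.9 m.

19 m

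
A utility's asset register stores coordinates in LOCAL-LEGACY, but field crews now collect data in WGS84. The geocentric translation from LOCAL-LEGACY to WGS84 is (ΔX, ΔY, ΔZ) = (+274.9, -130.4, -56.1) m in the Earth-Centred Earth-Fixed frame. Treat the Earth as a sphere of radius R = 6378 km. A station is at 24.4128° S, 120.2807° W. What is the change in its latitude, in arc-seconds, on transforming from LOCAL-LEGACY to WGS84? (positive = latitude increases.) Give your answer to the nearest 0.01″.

sin φ = -0.413308, cos φ = 0.910591, sin λ = -0.863565, cos λ = -0.504237.
North component: ΔN = −sin φ cos λ·ΔX − sin φ sin λ·ΔY + cos φ·ΔZ = −(-0.413308)(-0.504237)(274.9) − (-0.413308)(-0.863565)(-130.4) + (0.910591)(-56.1) = -61.83 m.
1° of latitude spans πR/180 = 111317 m, so Δφ = -61.83 / 111317 × 3600 = -2.000″.

Δφ = -2.00″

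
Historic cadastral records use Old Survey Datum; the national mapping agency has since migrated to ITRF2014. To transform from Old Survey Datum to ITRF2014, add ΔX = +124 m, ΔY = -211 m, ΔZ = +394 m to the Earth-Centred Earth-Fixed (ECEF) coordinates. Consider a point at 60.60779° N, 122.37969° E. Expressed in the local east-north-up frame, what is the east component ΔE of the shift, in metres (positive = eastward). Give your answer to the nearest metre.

At φ = 60.60779°, λ = 122.37969°: sin φ = 0.871281, cos φ = 0.490785, sin λ = 0.844518, cos λ = -0.535527.
ΔE = −sin λ·ΔX + cos λ·ΔY = −(0.844518)·(124) + (-0.535527)·(-211) = 8.28 m.

ΔE = 8 m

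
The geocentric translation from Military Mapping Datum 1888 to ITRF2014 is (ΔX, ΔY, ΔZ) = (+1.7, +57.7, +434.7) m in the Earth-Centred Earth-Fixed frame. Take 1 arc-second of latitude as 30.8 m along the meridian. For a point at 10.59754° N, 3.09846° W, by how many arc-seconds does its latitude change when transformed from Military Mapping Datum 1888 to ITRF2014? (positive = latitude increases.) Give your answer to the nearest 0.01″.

sin φ = 0.183909, cos φ = 0.982943, sin λ = -0.054052, cos λ = 0.998538.
North component: ΔN = −sin φ cos λ·ΔX − sin φ sin λ·ΔY + cos φ·ΔZ = −(0.183909)(0.998538)(1.7) − (0.183909)(-0.054052)(57.7) + (0.982943)(434.7) = 427.55 m.
1° of latitude spans 3600 × 30.80 = 110880 m, so Δφ = 427.55 / 110880 × 3600 = 13.881″.

Δφ = 13.88″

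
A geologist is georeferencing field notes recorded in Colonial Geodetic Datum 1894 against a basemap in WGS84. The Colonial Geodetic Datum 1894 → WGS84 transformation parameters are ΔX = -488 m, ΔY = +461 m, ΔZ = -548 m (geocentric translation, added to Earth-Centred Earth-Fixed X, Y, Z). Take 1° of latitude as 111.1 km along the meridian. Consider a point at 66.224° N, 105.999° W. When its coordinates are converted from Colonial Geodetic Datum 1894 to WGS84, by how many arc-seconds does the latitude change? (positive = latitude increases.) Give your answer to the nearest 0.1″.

sin φ = 0.915129, cos φ = 0.403162, sin λ = -0.961267, cos λ = -0.275621.
North component: ΔN = −sin φ cos λ·ΔX − sin φ sin λ·ΔY + cos φ·ΔZ = −(0.915129)(-0.275621)(-488) − (0.915129)(-0.961267)(461) + (0.403162)(-548) = 61.51 m.
1° of latitude spans 111100 m, so Δφ = 61.51 / 111100 × 3600 = 1.993″.

Δφ = 2.0″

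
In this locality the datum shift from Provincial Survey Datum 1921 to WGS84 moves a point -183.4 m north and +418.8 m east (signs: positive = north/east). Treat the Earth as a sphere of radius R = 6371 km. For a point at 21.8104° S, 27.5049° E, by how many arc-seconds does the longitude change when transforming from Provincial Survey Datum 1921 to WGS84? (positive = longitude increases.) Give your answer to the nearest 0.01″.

At latitude -21.8104°, cos φ = 0.928418.
One radian of longitude at latitude φ spans R cos φ, so Δλ = ΔE / (R cos φ) = 418.8 / (6371000 × 0.928418) = 7.0804e-05 rad = 14.604″.

Δλ = 14.60″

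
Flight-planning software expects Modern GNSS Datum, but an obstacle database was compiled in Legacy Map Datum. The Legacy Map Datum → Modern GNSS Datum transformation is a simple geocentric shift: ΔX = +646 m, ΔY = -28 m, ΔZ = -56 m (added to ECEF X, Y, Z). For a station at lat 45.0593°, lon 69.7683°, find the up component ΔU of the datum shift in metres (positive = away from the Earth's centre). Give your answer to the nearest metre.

ΔU = 100 m

At φ = 45.0593°, λ = 69.7683°: sin φ = 0.707838, cos φ = 0.706375, sin λ = 0.938302, cos λ = 0.345817.
ΔU = cos φ cos λ·ΔX + cos φ sin λ·ΔY + sin φ·ΔZ = (0.706375)(0.345817)(646) + (0.706375)(0.938302)(-28) + (0.707838)(-56) = 99.61 m.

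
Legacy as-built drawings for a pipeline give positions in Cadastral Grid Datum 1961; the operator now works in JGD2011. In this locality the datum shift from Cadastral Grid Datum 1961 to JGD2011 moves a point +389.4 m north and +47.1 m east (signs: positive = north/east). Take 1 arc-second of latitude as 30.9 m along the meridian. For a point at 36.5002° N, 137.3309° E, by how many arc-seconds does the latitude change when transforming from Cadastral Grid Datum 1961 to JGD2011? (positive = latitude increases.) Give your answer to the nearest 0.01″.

Δφ = 12.60″

1″ of latitude = 30.90 m, so Δφ = 389.4 / 30.90 = 12.602″.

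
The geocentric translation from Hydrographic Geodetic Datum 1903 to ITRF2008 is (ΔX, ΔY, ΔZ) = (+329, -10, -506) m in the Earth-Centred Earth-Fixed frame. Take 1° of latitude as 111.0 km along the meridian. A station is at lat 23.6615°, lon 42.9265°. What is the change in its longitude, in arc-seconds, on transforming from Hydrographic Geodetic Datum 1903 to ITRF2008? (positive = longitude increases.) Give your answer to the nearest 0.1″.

Δλ = -8.2″

sin φ = 0.401332, cos φ = 0.915932, sin λ = 0.681060, cos λ = 0.732228.
East component: ΔE = −sin λ·ΔX + cos λ·ΔY = −(0.681060)(329) + (0.732228)(-10) = -231.39 m.
1° of latitude spans 111000 m; at latitude φ, 1° of longitude spans that × cos φ = 101668.5 m, so Δλ = -231.39 / 101668.5 × 3600 = -8.193″.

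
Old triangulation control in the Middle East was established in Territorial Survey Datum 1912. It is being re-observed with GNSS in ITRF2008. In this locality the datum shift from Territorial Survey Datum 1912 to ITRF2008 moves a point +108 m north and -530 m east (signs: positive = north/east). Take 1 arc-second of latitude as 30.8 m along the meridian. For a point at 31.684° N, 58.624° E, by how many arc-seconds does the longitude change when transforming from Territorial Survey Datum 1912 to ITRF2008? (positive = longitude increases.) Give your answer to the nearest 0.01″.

Δλ = -20.22″

At latitude 31.684°, cos φ = 0.850958.
1″ of longitude at this latitude = 30.80 × cos φ = 26.2095 m, so Δλ = -530.0 / 26.2095 = -20.222″.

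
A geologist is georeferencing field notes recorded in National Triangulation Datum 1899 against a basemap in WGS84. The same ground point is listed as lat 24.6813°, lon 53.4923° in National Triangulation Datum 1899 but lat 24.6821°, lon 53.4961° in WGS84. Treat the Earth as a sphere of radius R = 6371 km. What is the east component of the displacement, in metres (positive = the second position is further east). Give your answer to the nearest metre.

Δφ = 24.6821° − 24.6813° = +0.0008°; Δλ = 53.4961° − 53.4923° = +0.0038°.
1° along a meridian = πR/180 = 111195 m.
ΔN = Δφ × 111195 = 89.0 m; ΔE = Δλ × 111195 × cos(24.6813°) = +0.0038 × 111195 × 0.908645 = 383.9 m.

ΔE = 384 m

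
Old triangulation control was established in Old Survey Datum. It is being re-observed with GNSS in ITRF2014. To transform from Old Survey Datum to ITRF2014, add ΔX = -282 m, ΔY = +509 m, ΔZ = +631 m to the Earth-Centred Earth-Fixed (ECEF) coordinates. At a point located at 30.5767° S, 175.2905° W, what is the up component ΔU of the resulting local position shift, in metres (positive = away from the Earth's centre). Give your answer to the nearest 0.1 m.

ΔU = -115.0 m

At φ = -30.5767°, λ = -175.2905°: sin φ = -0.508691, cos φ = 0.860949, sin λ = -0.082104, cos λ = -0.996624.
ΔU = cos φ cos λ·ΔX + cos φ sin λ·ΔY + sin φ·ΔZ = (0.860949)(-0.996624)(-282) + (0.860949)(-0.082104)(509) + (-0.508691)(631) = -115.00 m.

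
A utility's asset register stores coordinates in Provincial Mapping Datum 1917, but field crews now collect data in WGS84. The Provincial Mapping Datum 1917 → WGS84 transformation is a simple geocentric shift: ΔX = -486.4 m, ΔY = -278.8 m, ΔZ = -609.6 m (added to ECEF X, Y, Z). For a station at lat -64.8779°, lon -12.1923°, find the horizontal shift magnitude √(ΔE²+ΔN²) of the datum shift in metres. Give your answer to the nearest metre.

738 m

The local east axis at (φ, λ) is (−sin λ, cos λ, 0), so ΔE = −sin(-12.1923°)·(-486.4) + cos(-12.1923°)·(-278.8) = -375.24 m.
The local north axis is (−sin φ cos λ, −sin φ sin λ, cos φ), giving ΔN = -430.456 + 53.311 − 258.805 = -635.95 m.
Horizontal magnitude = √(ΔE² + ΔN²) = √((-375.24)² + (-635.95)²) = 738.40 m.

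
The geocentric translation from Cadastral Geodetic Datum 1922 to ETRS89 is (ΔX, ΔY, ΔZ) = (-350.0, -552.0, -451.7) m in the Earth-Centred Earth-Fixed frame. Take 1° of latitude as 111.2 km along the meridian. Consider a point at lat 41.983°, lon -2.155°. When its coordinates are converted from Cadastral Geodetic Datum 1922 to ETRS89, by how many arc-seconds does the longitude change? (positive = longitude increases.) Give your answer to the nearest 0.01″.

sin φ = 0.668910, cos φ = 0.743343, sin λ = -0.037603, cos λ = 0.999293.
East component: ΔE = −sin λ·ΔX + cos λ·ΔY = −(-0.037603)(-350.0) + (0.999293)(-552.0) = -564.77 m.
1° of latitude spans 111200 m; at latitude φ, 1° of longitude spans that × cos φ = 82659.8 m, so Δλ = -564.77 / 82659.8 × 3600 = -24.597″.

Δλ = -24.60″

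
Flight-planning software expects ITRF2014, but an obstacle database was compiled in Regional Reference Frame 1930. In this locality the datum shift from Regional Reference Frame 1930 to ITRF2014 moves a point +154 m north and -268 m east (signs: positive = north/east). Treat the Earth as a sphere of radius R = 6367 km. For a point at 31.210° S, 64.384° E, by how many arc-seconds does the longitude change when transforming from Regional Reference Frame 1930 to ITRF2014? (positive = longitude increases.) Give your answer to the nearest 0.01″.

At latitude -31.210°, cos φ = 0.855274.
One radian of longitude at latitude φ spans R cos φ, so Δλ = ΔE / (R cos φ) = -268.0 / (6367000 × 0.855274) = -4.9215e-05 rad = -10.151″.

Δλ = -10.15″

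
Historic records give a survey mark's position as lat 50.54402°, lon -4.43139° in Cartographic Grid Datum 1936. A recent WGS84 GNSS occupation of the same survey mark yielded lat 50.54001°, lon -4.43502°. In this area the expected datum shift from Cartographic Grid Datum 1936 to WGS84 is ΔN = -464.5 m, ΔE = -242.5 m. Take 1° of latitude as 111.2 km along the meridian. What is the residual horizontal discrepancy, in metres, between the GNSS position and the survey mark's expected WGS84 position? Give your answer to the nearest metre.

Observed coordinate differences: Δφ = -0.00401°, Δλ = -0.00363°.
Converting to metres (1° lat = 111200 m, cos φ = 0.635485): observed ΔN = -445.9 m, observed ΔE = -256.5 m.
Subtracting the expected shift leaves a residual of -445.9 − (-464.5) = 18.6 m north and -256.5 − (-242.5) = -14.0 m east.
Residual distance = √(18.6² + (-14.0)²) = 23.3 m.

23 m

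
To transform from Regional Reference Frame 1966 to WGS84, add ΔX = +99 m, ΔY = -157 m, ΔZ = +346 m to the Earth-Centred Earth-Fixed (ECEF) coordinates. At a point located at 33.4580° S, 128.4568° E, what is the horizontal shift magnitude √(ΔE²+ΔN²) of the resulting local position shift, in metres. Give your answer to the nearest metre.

188 m

At φ = -33.4580°, λ = 128.4568°: sin φ = -0.551326, cos φ = 0.834290, sin λ = 0.783077, cos λ = -0.621924.
ΔE = −sin λ·ΔX + cos λ·ΔY = −(0.783077)·(99) + (-0.621924)·(-157) = 20.12 m.
ΔN = −sin φ cos λ·ΔX − sin φ sin λ·ΔY + cos φ·ΔZ = −(-0.551326)(-0.621924)(99) − (-0.551326)(0.783077)(-157) + (0.834290)(346) = 186.94 m.
Horizontal magnitude = √(ΔE² + ΔN²) = √(20.12² + 186.94²) = 188.02 m.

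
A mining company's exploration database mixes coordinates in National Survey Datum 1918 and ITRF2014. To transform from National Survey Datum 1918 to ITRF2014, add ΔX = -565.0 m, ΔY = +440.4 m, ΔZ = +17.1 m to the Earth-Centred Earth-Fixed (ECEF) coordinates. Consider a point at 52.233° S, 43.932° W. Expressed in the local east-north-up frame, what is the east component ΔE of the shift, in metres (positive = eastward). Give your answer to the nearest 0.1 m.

ΔE = -74.8 m

At φ = -52.233°, λ = -43.932°: sin φ = -0.790508, cos φ = 0.612452, sin λ = -0.693804, cos λ = 0.720164.
ΔE = −sin λ·ΔX + cos λ·ΔY = −(-0.693804)·(-565.0) + (0.720164)·(440.4) = -74.84 m.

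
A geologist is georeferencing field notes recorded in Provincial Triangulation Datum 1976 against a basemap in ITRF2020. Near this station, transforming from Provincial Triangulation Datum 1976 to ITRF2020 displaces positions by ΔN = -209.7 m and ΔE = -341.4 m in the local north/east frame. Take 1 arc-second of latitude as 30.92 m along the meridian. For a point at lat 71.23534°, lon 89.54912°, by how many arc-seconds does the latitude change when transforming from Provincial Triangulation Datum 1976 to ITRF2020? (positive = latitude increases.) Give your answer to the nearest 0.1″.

1″ of latitude = 30.92 m, so Δφ = -209.7 / 30.92 = -6.782″.

Δφ = -6.8″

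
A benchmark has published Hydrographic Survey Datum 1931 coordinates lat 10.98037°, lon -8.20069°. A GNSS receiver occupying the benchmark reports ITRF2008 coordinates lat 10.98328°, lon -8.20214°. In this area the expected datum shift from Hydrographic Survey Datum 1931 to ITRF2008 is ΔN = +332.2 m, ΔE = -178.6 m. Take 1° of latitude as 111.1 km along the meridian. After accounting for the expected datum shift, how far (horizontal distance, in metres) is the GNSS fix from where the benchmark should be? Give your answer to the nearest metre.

Observed coordinate differences: Δφ = +0.00291°, Δλ = -0.00145°.
Converting to metres (1° lat = 111100 m, cos φ = 0.981692): observed ΔN = 323.3 m, observed ΔE = -158.1 m.
Subtracting the expected shift leaves a residual of 323.3 − (332.2) = -8.9 m north and -158.1 − (-178.6) = 20.5 m east.
Residual distance = √((-8.9)² + 20.5²) = 22.3 m.

22 m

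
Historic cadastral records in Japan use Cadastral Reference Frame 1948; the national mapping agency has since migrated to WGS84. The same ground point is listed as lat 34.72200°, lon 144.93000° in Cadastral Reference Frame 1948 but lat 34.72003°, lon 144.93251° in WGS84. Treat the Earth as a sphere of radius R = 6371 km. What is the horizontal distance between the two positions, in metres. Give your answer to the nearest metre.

317 m

Δφ = 34.72003° − 34.72200° = -0.00197°; Δλ = 144.93251° − 144.93000° = +0.00251°.
1° along a meridian = πR/180 = 111195 m.
ΔN = Δφ × 111195 = -219.1 m; ΔE = Δλ × 111195 × cos(34.72200°) = +0.00251 × 111195 × 0.821925 = 229.4 m.
Distance = √(ΔE² + ΔN²) = √(229.4² + (-219.1)²) = 317.2 m.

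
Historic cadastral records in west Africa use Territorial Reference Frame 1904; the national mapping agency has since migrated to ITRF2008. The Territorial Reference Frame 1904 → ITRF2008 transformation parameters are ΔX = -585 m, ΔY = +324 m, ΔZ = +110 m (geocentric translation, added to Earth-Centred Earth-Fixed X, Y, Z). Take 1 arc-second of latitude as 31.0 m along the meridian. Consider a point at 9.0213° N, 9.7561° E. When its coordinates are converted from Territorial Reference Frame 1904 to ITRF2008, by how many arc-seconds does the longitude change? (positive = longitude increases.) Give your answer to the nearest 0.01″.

sin φ = 0.156802, cos φ = 0.987630, sin λ = 0.169454, cos λ = 0.985538.
East component: ΔE = −sin λ·ΔX + cos λ·ΔY = −(0.169454)(-585) + (0.985538)(324) = 418.45 m.
1° of latitude spans 3600 × 31.00 = 111600 m; at latitude φ, 1° of longitude spans that × cos φ = 110219.5 m, so Δλ = 418.45 / 110219.5 × 3600 = 13.667″.

Δλ = 13.67″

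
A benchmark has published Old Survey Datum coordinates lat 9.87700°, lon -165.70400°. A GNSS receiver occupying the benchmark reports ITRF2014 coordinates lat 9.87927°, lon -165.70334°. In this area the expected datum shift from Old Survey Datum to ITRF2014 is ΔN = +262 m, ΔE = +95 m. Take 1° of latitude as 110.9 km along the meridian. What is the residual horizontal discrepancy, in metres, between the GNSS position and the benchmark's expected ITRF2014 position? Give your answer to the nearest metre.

Observed coordinate differences: Δφ = +0.00227°, Δλ = +0.00066°.
Converting to metres (1° lat = 110900 m, cos φ = 0.985178): observed ΔN = 251.7 m, observed ΔE = 72.1 m.
Subtracting the expected shift leaves a residual of 251.7 − (262) = -10.3 m north and 72.1 − (95) = -22.9 m east.
Residual distance = √((-10.3)² + (-22.9)²) = 25.1 m.

25 m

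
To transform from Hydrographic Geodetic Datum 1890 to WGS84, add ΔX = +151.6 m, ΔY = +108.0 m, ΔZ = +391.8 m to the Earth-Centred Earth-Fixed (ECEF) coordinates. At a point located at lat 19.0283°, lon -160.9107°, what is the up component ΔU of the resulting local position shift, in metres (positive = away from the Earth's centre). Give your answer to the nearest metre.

At φ = 19.0283°, λ = -160.9107°: sin φ = 0.326035, cos φ = 0.945358, sin λ = -0.327041, cos λ = -0.945010.
ΔU = cos φ cos λ·ΔX + cos φ sin λ·ΔY + sin φ·ΔZ = (0.945358)(-0.945010)(151.6) + (0.945358)(-0.327041)(108.0) + (0.326035)(391.8) = -41.09 m.

ΔU = -41 m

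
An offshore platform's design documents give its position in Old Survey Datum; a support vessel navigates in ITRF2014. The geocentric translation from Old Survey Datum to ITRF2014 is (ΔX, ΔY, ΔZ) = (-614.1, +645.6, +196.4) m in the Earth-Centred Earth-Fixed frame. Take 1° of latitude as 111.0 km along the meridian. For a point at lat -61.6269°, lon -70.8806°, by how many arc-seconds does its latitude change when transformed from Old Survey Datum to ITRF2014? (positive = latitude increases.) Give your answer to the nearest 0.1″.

sin φ = -0.879872, cos φ = 0.475211, sin λ = -0.944838, cos λ = 0.327538.
North component: ΔN = −sin φ cos λ·ΔX − sin φ sin λ·ΔY + cos φ·ΔZ = −(-0.879872)(0.327538)(-614.1) − (-0.879872)(-0.944838)(645.6) + (0.475211)(196.4) = -620.36 m.
1° of latitude spans 111000 m, so Δφ = -620.36 / 111000 × 3600 = -20.120″.

Δφ = -20.1″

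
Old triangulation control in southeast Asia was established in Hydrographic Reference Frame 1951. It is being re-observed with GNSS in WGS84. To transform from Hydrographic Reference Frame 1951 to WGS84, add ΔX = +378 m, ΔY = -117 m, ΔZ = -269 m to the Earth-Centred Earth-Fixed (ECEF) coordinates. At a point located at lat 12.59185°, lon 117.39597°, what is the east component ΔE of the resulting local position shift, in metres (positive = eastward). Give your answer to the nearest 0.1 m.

ΔE = -281.8 m

The local east axis at (φ, λ) is (−sin λ, cos λ, 0), so ΔE = −sin(117.39597°)·378 + cos(117.39597°)·(-117) = -281.77 m.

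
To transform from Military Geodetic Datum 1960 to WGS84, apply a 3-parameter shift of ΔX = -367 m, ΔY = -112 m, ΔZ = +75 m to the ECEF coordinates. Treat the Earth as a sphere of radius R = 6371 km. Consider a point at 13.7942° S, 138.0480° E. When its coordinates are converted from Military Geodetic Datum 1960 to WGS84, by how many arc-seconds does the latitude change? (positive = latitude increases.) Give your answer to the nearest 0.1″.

sin φ = -0.238435, cos φ = 0.971158, sin λ = 0.668508, cos λ = -0.743705.
North component: ΔN = −sin φ cos λ·ΔX − sin φ sin λ·ΔY + cos φ·ΔZ = −(-0.238435)(-0.743705)(-367) − (-0.238435)(0.668508)(-112) + (0.971158)(75) = 120.06 m.
1° of latitude spans πR/180 = 111195 m, so Δφ = 120.06 / 111195 × 3600 = 3.887″.

Δφ = 3.9″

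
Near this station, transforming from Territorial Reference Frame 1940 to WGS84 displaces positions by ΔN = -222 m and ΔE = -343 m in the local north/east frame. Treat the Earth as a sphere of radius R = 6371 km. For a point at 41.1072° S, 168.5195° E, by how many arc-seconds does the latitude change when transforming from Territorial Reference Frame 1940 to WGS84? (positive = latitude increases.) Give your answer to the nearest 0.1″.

Δφ = -7.2″

On a sphere of radius R, 1 rad of latitude = R, so Δφ = ΔN / R = -222.0 / 6371000 = -3.4845e-05 rad = -7.187″.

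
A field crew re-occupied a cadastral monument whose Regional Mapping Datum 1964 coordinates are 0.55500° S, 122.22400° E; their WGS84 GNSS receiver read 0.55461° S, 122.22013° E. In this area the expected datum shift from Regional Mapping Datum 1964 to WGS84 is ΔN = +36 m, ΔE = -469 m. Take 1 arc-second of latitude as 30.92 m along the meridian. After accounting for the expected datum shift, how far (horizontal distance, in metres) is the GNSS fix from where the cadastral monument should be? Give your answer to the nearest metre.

Observed coordinate differences: Δφ = +0.00039°, Δλ = -0.00387°.
Converting to metres (1° lat = 111312 m, cos φ = 0.999953): observed ΔN = 43.4 m, observed ΔE = -430.8 m.
Subtracting the expected shift leaves a residual of 43.4 − (36) = 7.4 m north and -430.8 − (-469) = 38.2 m east.
Residual distance = √(7.4² + 38.2²) = 39.0 m.

39 m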